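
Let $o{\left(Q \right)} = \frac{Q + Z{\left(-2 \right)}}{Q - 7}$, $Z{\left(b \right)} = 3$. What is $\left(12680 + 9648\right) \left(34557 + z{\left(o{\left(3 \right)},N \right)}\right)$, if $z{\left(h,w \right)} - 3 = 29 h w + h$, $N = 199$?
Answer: $578339856$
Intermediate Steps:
$o{\left(Q \right)} = \frac{3 + Q}{-7 + Q}$ ($o{\left(Q \right)} = \frac{Q + 3}{Q - 7} = \frac{3 + Q}{-7 + Q}$)
$z{\left(h,w \right)} = 3 + h + 29 h w$ ($z{\left(h,w \right)} = 3 + \left(29 h w + h\right) = 3 + \left(h + 29 h w\right) = 3 + h + 29 h w$)
$\left(12680 + 9648\right) \left(34557 + z{\left(o{\left(3 \right)},N \right)}\right) = \left(12680 + 9648\right) \left(34557 + \left(3 + \frac{3 + 3}{-7 + 3} + 29 \frac{3 + 3}{-7 + 3} \cdot 199\right)\right) = 22328 \left(34557 + \left(3 + \frac{1}{-4} \cdot 6 + 29 \frac{1}{-4} \cdot 6 \cdot 199\right)\right) = 22328 \left(34557 + \left(3 - \frac{3}{2} + 29 \left(\left(- \frac{1}{4}\right) 6\right) 199\right)\right) = 22328 \left(34557 + \left(3 - \frac{3}{2} + 29 \left(- \frac{3}{2}\right) 199\right)\right) = 22328 \left(34557 - 8655\right) = 22328 \cdot 25902 = 578339856$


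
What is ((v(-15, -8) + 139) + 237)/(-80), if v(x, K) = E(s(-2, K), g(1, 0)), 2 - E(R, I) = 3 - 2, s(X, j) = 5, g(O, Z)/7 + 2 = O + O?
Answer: -377/80 ≈ -4.7125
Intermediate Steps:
g(O, Z) = -14 + 14*O (g(O, Z) = -14 + 7*(O + O) = -14 + 7*(2*O) = -14 + 14*O)
E(R, I) = 1 (E(R, I) = 2 - (3 - 2) = 2 - 1*1 = 2 - 1 = 1)
v(x, K) = 1
((v(-15, -8) + 139) + 237)/(-80) = ((1 + 139) + 237)/(-80) = (140 + 237)*(-1/80) = 377*(-1/80) = -377/80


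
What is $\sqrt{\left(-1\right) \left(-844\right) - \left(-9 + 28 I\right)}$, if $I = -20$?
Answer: $3 \sqrt{157} \approx 37.59$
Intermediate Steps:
$\sqrt{\left(-1\right) \left(-844\right) - \left(-9 + 28 I\right)} = \sqrt{\left(-1\right) \left(-844\right) + \left(9 - -560\right)} = \sqrt{844 + \left(9 + 560\right)} = \sqrt{844 + 569} = \sqrt{1413} = 3 \sqrt{157}$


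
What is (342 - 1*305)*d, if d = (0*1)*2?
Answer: 0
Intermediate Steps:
d = 0 (d = 0*2 = 0)
(342 - 1*305)*d = (342 - 1*305)*0 = (342 - 305)*0 = 37*0 = 0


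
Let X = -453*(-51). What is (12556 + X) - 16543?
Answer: 19116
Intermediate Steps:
X = 23103
(12556 + X) - 16543 = (12556 + 23103) - 16543 = 35659 - 16543 = 19116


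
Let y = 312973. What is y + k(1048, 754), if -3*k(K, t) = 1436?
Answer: 937483/3 ≈ 3.1249e+5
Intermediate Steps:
k(K, t) = -1436/3 (k(K, t) = -⅓*1436 = -1436/3)
y + k(1048, 754) = 312973 - 1436/3 = 937483/3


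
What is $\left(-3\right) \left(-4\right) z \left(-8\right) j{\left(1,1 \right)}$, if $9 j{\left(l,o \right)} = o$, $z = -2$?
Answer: $\frac{64}{3} \approx 21.333$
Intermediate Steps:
$j{\left(l,o \right)} = \frac{o}{9}$
$\left(-3\right) \left(-4\right) z \left(-8\right) j{\left(1,1 \right)} = \left(-3\right) \left(-4\right) \left(-2\right) \left(-8\right) \frac{1}{9} \cdot 1 = 12 \left(-2\right) \left(-8\right) \frac{1}{9} = \left(-24\right) \left(-8\right) \frac{1}{9} = 192 \cdot \frac{1}{9} = \frac{64}{3}$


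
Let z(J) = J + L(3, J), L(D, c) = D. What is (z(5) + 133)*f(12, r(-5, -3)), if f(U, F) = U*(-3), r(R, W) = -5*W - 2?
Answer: -5076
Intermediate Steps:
r(R, W) = -2 - 5*W
z(J) = 3 + J (z(J) = J + 3 = 3 + J)
f(U, F) = -3*U
(z(5) + 133)*f(12, r(-5, -3)) = ((3 + 5) + 133)*(-3*12) = (8 + 133)*(-36) = 141*(-36) = -5076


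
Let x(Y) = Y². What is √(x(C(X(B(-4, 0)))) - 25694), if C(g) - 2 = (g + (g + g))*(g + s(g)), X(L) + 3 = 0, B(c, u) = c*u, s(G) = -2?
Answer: I*√23485 ≈ 153.25*I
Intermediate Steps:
X(L) = -3 (X(L) = -3 + 0 = -3)
C(g) = 2 + 3*g*(-2 + g) (C(g) = 2 + (g + (g + g))*(g - 2) = 2 + (g + 2*g)*(-2 + g) = 2 + (3*g)*(-2 + g) = 2 + 3*g*(-2 + g))
√(x(C(X(B(-4, 0)))) - 25694) = √((2 - 6*(-3) + 3*(-3)²)² - 25694) = √((2 + 18 + 3*9)² - 25694) = √((2 + 18 + 27)² - 25694) = √(47² - 25694) = √(2209 - 25694) = √(-23485) = I*√23485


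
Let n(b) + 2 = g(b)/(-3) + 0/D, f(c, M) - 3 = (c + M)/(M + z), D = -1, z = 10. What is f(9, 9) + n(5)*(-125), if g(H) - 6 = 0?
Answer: 9575/19 ≈ 503.95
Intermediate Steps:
g(H) = 6 (g(H) = 6 + 0 = 6)
f(c, M) = 3 + (M + c)/(10 + M) (f(c, M) = 3 + (c + M)/(M + 10) = 3 + (M + c)/(10 + M))
n(b) = -4 (n(b) = -2 + (6/(-3) + 0/(-1)) = -2 + (6*(-1/3) + 0*(-1)) = -2 + (-2 + 0) = -2 - 2 = -4)
f(9, 9) + n(5)*(-125) = (30 + 9 + 4*9)/(10 + 9) - 4*(-125) = (30 + 9 + 36)/19 + 500 = (1/19)*75 + 500 = 75/19 + 500 = 9575/19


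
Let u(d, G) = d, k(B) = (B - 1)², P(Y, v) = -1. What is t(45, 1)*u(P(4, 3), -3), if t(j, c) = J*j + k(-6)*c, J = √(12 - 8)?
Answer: -139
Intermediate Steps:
k(B) = (-1 + B)²
J = 2 (J = √4 = 2)
t(j, c) = 2*j + 49*c (t(j, c) = 2*j + (-1 - 6)²*c = 2*j + (-7)²*c = 2*j + 49*c)
t(45, 1)*u(P(4, 3), -3) = (2*45 + 49*1)*(-1) = (90 + 49)*(-1) = 139*(-1) = -139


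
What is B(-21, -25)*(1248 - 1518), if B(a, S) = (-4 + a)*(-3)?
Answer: -20250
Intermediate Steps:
B(a, S) = 12 - 3*a
B(-21, -25)*(1248 - 1518) = (12 - 3*(-21))*(1248 - 1518) = (12 + 63)*(-270) = 75*(-270) = -20250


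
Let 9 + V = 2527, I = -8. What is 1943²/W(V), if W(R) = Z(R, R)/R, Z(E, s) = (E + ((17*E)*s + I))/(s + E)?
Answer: 23936301840676/53894009 ≈ 4.4414e+5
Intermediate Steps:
V = 2518 (V = -9 + 2527 = 2518)
Z(E, s) = (-8 + E + 17*E*s)/(E + s) (Z(E, s) = (E + ((17*E)*s - 8))/(s + E) = (E + (17*E*s - 8))/(E + s) = (E + (-8 + 17*E*s))/(E + s) = (-8 + E + 17*E*s)/(E + s))
W(R) = (-8 + R + 17*R²)/(2*R²) (W(R) = ((-8 + R + 17*R*R)/(R + R))/R = ((-8 + R + 17*R²)/((2*R)))/R = ((1/(2*R))*(-8 + R + 17*R²))/R = ((-8 + R + 17*R²)/(2*R))/R = (-8 + R + 17*R²)/(2*R²))
1943²/W(V) = 1943²/(((½)*(-8 + 2518 + 17*2518²)/2518²)) = 3775249/(((½)*(1/6340324)*(-8 + 2518 + 17*6340324))) = 3775249/(((½)*(1/6340324)*(-8 + 2518 + 107785508))) = 3775249/(((½)*(1/6340324)*107788018)) = 3775249/(53894009/6340324) = 3775249*(6340324/53894009) = 23936301840676/53894009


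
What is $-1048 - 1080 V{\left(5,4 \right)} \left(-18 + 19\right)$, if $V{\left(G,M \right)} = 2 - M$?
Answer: $1112$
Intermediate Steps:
$-1048 - 1080 V{\left(5,4 \right)} \left(-18 + 19\right) = -1048 - 1080 \left(2 - 4\right) \left(-18 + 19\right) = -1048 - 1080 \left(2 - 4\right) 1 = -1048 - 1080 \left(\left(-2\right) 1\right) = -1048 - -2160 = -1048 + 2160 = 1112$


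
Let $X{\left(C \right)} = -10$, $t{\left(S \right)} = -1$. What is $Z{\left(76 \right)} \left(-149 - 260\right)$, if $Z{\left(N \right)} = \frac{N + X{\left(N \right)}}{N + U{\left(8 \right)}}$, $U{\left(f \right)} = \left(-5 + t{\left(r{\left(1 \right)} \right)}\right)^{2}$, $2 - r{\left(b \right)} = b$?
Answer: $- \frac{13497}{56} \approx -241.02$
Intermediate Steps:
$r{\left(b \right)} = 2 - b$
$U{\left(f \right)} = 36$ ($U{\left(f \right)} = \left(-5 - 1\right)^{2} = \left(-6\right)^{2} = 36$)
$Z{\left(N \right)} = \frac{-10 + N}{36 + N}$ ($Z{\left(N \right)} = \frac{N - 10}{N + 36} = \frac{-10 + N}{36 + N}$)
$Z{\left(76 \right)} \left(-149 - 260\right) = \frac{-10 + 76}{36 + 76} \left(-149 - 260\right) = \frac{1}{112} \cdot 66 \left(-409\right) = \frac{33}{56} \left(-409\right) = - \frac{13497}{56}$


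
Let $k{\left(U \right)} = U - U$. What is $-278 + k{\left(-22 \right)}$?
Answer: $-278$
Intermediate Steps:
$k{\left(U \right)} = 0$
$-278 + k{\left(-22 \right)} = -278 + 0 = -278$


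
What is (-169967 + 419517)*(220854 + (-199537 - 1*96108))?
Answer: -18664094050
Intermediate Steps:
(-169967 + 419517)*(220854 + (-199537 - 1*96108)) = 249550*(220854 + (-199537 - 96108)) = 249550*(220854 - 295645) = 249550*(-74791) = -18664094050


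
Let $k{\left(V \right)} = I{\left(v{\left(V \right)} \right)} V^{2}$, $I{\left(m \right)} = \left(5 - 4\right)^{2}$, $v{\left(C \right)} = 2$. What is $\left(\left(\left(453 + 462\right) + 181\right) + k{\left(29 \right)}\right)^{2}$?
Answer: $3751969$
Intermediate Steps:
$I{\left(m \right)} = 1$ ($I{\left(m \right)} = 1^{2} = 1$)
$k{\left(V \right)} = V^{2}$ ($k{\left(V \right)} = 1 V^{2} = V^{2}$)
$\left(\left(\left(453 + 462\right) + 181\right) + k{\left(29 \right)}\right)^{2} = \left(\left(\left(453 + 462\right) + 181\right) + 29^{2}\right)^{2} = \left(\left(915 + 181\right) + 841\right)^{2} = \left(1096 + 841\right)^{2} = 1937^{2} = 3751969$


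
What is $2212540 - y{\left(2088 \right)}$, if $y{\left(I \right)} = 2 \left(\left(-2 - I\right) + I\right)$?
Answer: $2212544$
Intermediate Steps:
$y{\left(I \right)} = -4$ ($y{\left(I \right)} = 2 \left(-2\right) = -4$)
$2212540 - y{\left(2088 \right)} = 2212540 - -4 = 2212540 + 4 = 2212544$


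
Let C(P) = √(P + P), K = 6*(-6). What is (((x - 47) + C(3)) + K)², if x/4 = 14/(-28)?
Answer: (85 - √6)² ≈ 6814.6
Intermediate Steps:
K = -36
x = -2 (x = 4*(14/(-28)) = 4*(14*(-1/28)) = 4*(-½) = -2)
C(P) = √2*√P (C(P) = √(2*P) = √2*√P)
(((x - 47) + C(3)) + K)² = (((-2 - 47) + √2*√3) - 36)² = ((-49 + √6) - 36)² = (-85 + √6)²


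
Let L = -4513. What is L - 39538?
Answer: -44051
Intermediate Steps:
L - 39538 = -4513 - 39538 = -44051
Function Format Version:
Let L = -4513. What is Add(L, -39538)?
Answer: -44051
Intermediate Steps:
Add(L, -39538) = Add(-4513, -39538) = -44051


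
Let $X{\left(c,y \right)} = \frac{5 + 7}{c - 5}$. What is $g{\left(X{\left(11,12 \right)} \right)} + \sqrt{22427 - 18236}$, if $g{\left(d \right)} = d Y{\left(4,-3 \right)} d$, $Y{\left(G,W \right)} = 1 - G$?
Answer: $-12 + \sqrt{4191} \approx 52.738$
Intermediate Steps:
$X{\left(c,y \right)} = \frac{12}{-5 + c}$
$g{\left(d \right)} = - 3 d^{2}$ ($g{\left(d \right)} = d \left(1 - 4\right) d = d \left(-3\right) d = - 3 d d = - 3 d^{2}$)
$g{\left(X{\left(11,12 \right)} \right)} + \sqrt{22427 - 18236} = - 3 \left(\frac{12}{-5 + 11}\right)^{2} + \sqrt{22427 - 18236} = - 3 \left(\frac{12}{6}\right)^{2} + \sqrt{22427 - 18236} = - 3 \left(12 \cdot \frac{1}{6}\right)^{2} + \sqrt{22427 - 18236} = - 3 \cdot 2^{2} + \sqrt{4191} = \left(-3\right) 4 + \sqrt{4191} = -12 + \sqrt{4191}$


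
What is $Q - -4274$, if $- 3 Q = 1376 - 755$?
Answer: $4067$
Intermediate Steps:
$Q = -207$ ($Q = - \frac{1376 - 755}{3} = \left(- \frac{1}{3}\right) 621 = -207$)
$Q - -4274 = -207 - -4274 = -207 + 4274 = 4067$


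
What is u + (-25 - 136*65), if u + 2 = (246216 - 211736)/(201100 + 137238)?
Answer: -1500004283/169169 ≈ -8866.9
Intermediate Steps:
u = -321098/169169 (u = -2 + (246216 - 211736)/(201100 + 137238) = -2 + 34480/338338 = -2 + 34480*(1/338338) = -2 + 17240/169169 = -321098/169169 ≈ -1.8981)
u + (-25 - 136*65) = -321098/169169 + (-25 - 136*65) = -321098/169169 + (-25 - 8840) = -321098/169169 - 8865 = -1500004283/169169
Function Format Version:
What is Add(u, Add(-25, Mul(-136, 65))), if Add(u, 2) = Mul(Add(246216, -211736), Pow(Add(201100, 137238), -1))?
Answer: Rational(-1500004283, 169169) ≈ -8866.9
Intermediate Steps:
u = Rational(-321098, 169169) (u = Add(-2, Mul(Add(246216, -211736), Pow(Add(201100, 137238), -1))) = Add(-2, Mul(34480, Pow(338338, -1))) = Add(-2, Mul(34480, Rational(1, 338338))) = Add(-2, Rational(17240, 169169)) = Rational(-321098, 169169) ≈ -1.8981)
Add(u, Add(-25, Mul(-136, 65))) = Add(Rational(-321098, 169169), Add(-25, Mul(-136, 65))) = Add(Rational(-321098, 169169), Add(-25, -8840)) = Add(Rational(-321098, 169169), -8865) = Rational(-1500004283, 169169)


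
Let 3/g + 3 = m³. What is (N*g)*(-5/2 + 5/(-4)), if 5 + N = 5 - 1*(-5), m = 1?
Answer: 225/8 ≈ 28.125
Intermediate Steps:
g = -3/2 (g = 3/(-3 + 1³) = 3/(-3 + 1) = 3/(-2) = 3*(-½) = -3/2 ≈ -1.5000)
N = 5 (N = -5 + (5 - 1*(-5)) = -5 + (5 + 5) = -5 + 10 = 5)
(N*g)*(-5/2 + 5/(-4)) = (5*(-3/2))*(-5/2 + 5/(-4)) = -15*(-5*½ + 5*(-¼))/2 = -15*(-5/2 - 5/4)/2 = -15/2*(-15/4) = 225/8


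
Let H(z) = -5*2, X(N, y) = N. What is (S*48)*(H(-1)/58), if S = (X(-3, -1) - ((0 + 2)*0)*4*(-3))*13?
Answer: 9360/29 ≈ 322.76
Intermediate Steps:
H(z) = -10
S = -39 (S = (-3 - ((0 + 2)*0)*4*(-3))*13 = (-3 - (2*0)*4*(-3))*13 = (-3 - 0*4*(-3))*13 = (-3 - 0*(-3))*13 = (-3 - 1*0)*13 = (-3 + 0)*13 = -3*13 = -39)
(S*48)*(H(-1)/58) = (-39*48)*(-10/58) = -(-18720)/58 = -1872*(-5/29) = 9360/29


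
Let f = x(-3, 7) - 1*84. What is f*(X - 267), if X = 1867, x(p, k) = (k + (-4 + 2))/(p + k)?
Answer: -132400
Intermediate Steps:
x(p, k) = (-2 + k)/(k + p) (x(p, k) = (k - 2)/(k + p) = (-2 + k)/(k + p))
f = -331/4 (f = (-2 + 7)/(7 - 3) - 1*84 = 5/4 - 84 = -331/4 ≈ -82.750)
f*(X - 267) = -331*(1867 - 267)/4 = -331/4*1600 = -132400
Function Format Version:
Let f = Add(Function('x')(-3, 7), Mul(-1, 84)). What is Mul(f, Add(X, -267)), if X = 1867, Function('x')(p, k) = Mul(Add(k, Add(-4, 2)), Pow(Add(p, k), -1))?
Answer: -132400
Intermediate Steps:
Function('x')(p, k) = Mul(Pow(Add(k, p), -1), Add(-2, k)) (Function('x')(p, k) = Mul(Add(k, -2), Pow(Add(k, p), -1)) = Mul(Add(-2, k), Pow(Add(k, p), -1)) = Mul(Pow(Add(k, p), -1), Add(-2, k)))
f = Rational(-331, 4) (f = Add(Mul(Pow(Add(7, -3), -1), Add(-2, 7)), Mul(-1, 84)) = Add(Mul(Pow(4, -1), 5), -84) = Add(Mul(Rational(1, 4), 5), -84) = Add(Rational(5, 4), -84) = Rational(-331, 4) ≈ -82.750)
Mul(f, Add(X, -267)) = Mul(Rational(-331, 4), Add(1867, -267)) = Mul(Rational(-331, 4), 1600) = -132400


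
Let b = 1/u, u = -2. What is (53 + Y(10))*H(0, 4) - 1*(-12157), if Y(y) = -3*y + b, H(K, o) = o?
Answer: 12247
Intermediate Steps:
b = -1/2 (b = 1/(-2) = -1/2 ≈ -0.50000)
Y(y) = -1/2 - 3*y (Y(y) = -3*y - 1/2 = -1/2 - 3*y)
(53 + Y(10))*H(0, 4) - 1*(-12157) = (53 + (-1/2 - 3*10))*4 - 1*(-12157) = (53 + (-1/2 - 30))*4 + 12157 = (53 - 61/2)*4 + 12157 = (45/2)*4 + 12157 = 90 + 12157 = 12247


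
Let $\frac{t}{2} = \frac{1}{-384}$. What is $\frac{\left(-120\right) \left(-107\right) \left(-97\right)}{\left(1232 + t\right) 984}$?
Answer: $- \frac{9963840}{9698263} \approx -1.0274$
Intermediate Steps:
$t = - \frac{1}{192}$ ($t = \frac{2}{-384} = 2 \left(- \frac{1}{384}\right) = - \frac{1}{192} \approx -0.0052083$)
$\frac{\left(-120\right) \left(-107\right) \left(-97\right)}{\left(1232 + t\right) 984} = \frac{\left(-120\right) \left(-107\right) \left(-97\right)}{\left(1232 - \frac{1}{192}\right) 984} = \frac{12840 \left(-97\right)}{\frac{236543}{192} \cdot 984} = - \frac{1245480}{\frac{9698263}{8}} = \left(-1245480\right) \frac{8}{9698263} = - \frac{9963840}{9698263}$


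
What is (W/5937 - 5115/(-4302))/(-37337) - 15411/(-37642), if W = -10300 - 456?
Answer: 37113353707597/90647196967401 ≈ 0.40943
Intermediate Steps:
W = -10756
(W/5937 - 5115/(-4302))/(-37337) - 15411/(-37642) = (-10756/5937 - 5115/(-4302))/(-37337) - 15411/(-37642) = (-10756*1/5937 - 5115*(-1/4302))*(-1/37337) - 15411*(-1/37642) = (-10756/5937 + 1705/1434)*(-1/37337) + 1401/3422 = -1767173/2837886*(-1/37337) + 1401/3422 = 1767173/105958149582 + 1401/3422 = 37113353707597/90647196967401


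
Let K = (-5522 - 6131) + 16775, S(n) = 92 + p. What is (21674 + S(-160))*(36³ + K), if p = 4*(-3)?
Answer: 1126378612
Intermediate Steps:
p = -12
S(n) = 80 (S(n) = 92 - 12 = 80)
K = 5122 (K = -11653 + 16775 = 5122)
(21674 + S(-160))*(36³ + K) = (21674 + 80)*(36³ + 5122) = 21754*(46656 + 5122) = 21754*51778 = 1126378612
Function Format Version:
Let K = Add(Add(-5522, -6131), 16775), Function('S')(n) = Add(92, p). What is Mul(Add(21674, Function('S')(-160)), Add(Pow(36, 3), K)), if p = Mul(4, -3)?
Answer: 1126378612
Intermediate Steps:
p = -12
Function('S')(n) = 80 (Function('S')(n) = Add(92, -12) = 80)
K = 5122 (K = Add(-11653, 16775) = 5122)
Mul(Add(21674, Function('S')(-160)), Add(Pow(36, 3), K)) = Mul(Add(21674, 80), Add(Pow(36, 3), 5122)) = Mul(21754, Add(46656, 5122)) = Mul(21754, 51778) = 1126378612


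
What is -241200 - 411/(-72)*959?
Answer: -5657417/24 ≈ -2.3573e+5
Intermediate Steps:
-241200 - 411/(-72)*959 = -241200 - 411*(-1/72)*959 = -241200 - (-137)*959/24 = -241200 - 1*(-131383/24) = -241200 + 131383/24 = -5657417/24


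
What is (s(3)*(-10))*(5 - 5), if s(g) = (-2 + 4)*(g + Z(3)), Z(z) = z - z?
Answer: 0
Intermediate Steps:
Z(z) = 0
s(g) = 2*g (s(g) = (-2 + 4)*(g + 0) = 2*g)
(s(3)*(-10))*(5 - 5) = ((2*3)*(-10))*(5 - 5) = (6*(-10))*0 = -60*0 = 0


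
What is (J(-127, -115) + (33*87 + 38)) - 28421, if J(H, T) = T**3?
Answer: -1546387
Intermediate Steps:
(J(-127, -115) + (33*87 + 38)) - 28421 = ((-115)**3 + (33*87 + 38)) - 28421 = (-1520875 + (2871 + 38)) - 28421 = (-1520875 + 2909) - 28421 = -1517966 - 28421 = -1546387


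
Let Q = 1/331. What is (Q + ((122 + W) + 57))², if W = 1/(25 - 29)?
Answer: 56012215561/1752976 ≈ 31953.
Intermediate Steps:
W = -¼ (W = 1/(-4) = -¼ ≈ -0.25000)
Q = 1/331 ≈ 0.0030211
(Q + ((122 + W) + 57))² = (1/331 + ((122 - ¼) + 57))² = (1/331 + (487/4 + 57))² = (1/331 + 715/4)² = (236669/1324)² = 56012215561/1752976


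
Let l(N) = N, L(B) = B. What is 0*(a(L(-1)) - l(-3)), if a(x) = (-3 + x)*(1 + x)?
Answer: 0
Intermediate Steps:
a(x) = (1 + x)*(-3 + x)
0*(a(L(-1)) - l(-3)) = 0*((-3 + (-1)**2 - 2*(-1)) - 1*(-3)) = 0*((-3 + 1 + 2) + 3) = 0*(0 + 3) = 0*3 = 0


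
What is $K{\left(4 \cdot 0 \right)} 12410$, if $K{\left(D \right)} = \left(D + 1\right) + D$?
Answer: $12410$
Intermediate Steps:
$K{\left(D \right)} = 1 + 2 D$ ($K{\left(D \right)} = \left(1 + D\right) + D = 1 + 2 D$)
$K{\left(4 \cdot 0 \right)} 12410 = \left(1 + 2 \cdot 4 \cdot 0\right) 12410 = \left(1 + 2 \cdot 0\right) 12410 = \left(1 + 0\right) 12410 = 1 \cdot 12410 = 12410$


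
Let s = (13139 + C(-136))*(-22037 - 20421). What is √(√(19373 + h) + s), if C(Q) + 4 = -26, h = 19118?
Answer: √(-556581922 + √38491) ≈ 23592.0*I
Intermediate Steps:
C(Q) = -30 (C(Q) = -4 - 26 = -30)
s = -556581922 (s = (13139 - 30)*(-22037 - 20421) = 13109*(-42458) = -556581922)
√(√(19373 + h) + s) = √(√(19373 + 19118) - 556581922) = √(√38491 - 556581922) = √(-556581922 + √38491)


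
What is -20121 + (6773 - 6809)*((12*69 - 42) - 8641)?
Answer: 262659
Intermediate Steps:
-20121 + (6773 - 6809)*((12*69 - 42) - 8641) = -20121 - 36*((828 - 42) - 8641) = -20121 - 36*(786 - 8641) = -20121 - 36*(-7855) = -20121 + 282780 = 262659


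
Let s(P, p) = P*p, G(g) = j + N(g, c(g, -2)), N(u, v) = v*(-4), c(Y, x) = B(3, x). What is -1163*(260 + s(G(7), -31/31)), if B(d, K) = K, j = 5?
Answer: -287261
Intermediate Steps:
c(Y, x) = x
N(u, v) = -4*v
G(g) = 13 (G(g) = 5 - 4*(-2) = 5 + 8 = 13)
-1163*(260 + s(G(7), -31/31)) = -1163*(260 + 13*(-31/31)) = -1163*(260 + 13*(-31*1/31)) = -1163*(260 + 13*(-1)) = -1163*(260 - 13) = -1163*247 = -287261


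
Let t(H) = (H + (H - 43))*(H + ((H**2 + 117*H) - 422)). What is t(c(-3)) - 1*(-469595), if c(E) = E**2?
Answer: 451570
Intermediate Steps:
t(H) = (-43 + 2*H)*(-422 + H**2 + 118*H) (t(H) = (H + (-43 + H))*(H + (-422 + H**2 + 117*H)) = (-43 + 2*H)*(-422 + H**2 + 118*H))
t(c(-3)) - 1*(-469595) = (18146 - 5918*(-3)**2 + 2*((-3)**2)**3 + 193*((-3)**2)**2) - 1*(-469595) = (18146 - 5918*9 + 2*9**3 + 193*9**2) + 469595 = (18146 - 53262 + 2*729 + 193*81) + 469595 = (18146 - 53262 + 1458 + 15633) + 469595 = -18025 + 469595 = 451570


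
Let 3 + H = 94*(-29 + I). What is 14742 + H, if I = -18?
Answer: 10321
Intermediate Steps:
H = -4421 (H = -3 + 94*(-29 - 18) = -3 + 94*(-47) = -3 - 4418 = -4421)
14742 + H = 14742 - 4421 = 10321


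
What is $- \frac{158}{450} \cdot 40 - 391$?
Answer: $- \frac{18227}{45} \approx -405.04$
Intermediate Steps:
$- \frac{158}{450} \cdot 40 - 391 = \left(-158\right) \frac{1}{450} \cdot 40 - 391 = \left(- \frac{79}{225}\right) 40 - 391 = - \frac{632}{45} - 391 = - \frac{18227}{45}$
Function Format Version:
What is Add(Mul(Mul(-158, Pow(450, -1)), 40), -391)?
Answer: Rational(-18227, 45) ≈ -405.04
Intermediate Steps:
Add(Mul(Mul(-158, Pow(450, -1)), 40), -391) = Add(Mul(Mul(-158, Rational(1, 450)), 40), -391) = Add(Mul(Rational(-79, 225), 40), -391) = Add(Rational(-632, 45), -391) = Rational(-18227, 45)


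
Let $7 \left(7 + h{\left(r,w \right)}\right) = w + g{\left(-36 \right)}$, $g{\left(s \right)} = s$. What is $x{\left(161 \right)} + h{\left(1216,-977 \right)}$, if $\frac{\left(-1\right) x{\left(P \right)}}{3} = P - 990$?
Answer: $\frac{16347}{7} \approx 2335.3$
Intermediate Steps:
$x{\left(P \right)} = 2970 - 3 P$ ($x{\left(P \right)} = - 3 \left(P - 990\right) = - 3 \left(-990 + P\right) = 2970 - 3 P$)
$h{\left(r,w \right)} = - \frac{85}{7} + \frac{w}{7}$ ($h{\left(r,w \right)} = -7 + \frac{w - 36}{7} = -7 + \frac{-36 + w}{7} = -7 + \left(- \frac{36}{7} + \frac{w}{7}\right) = - \frac{85}{7} + \frac{w}{7}$)
$x{\left(161 \right)} + h{\left(1216,-977 \right)} = \left(2970 - 483\right) + \left(- \frac{85}{7} + \frac{1}{7} \left(-977\right)\right) = \left(2970 - 483\right) - \frac{1062}{7} = 2487 - \frac{1062}{7} = \frac{16347}{7}$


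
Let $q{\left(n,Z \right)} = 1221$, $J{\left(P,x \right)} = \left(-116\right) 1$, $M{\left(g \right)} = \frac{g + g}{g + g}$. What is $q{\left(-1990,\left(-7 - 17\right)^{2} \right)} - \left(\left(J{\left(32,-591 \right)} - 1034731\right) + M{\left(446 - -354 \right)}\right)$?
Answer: $1036067$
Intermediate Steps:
$M{\left(g \right)} = 1$ ($M{\left(g \right)} = \frac{2 g}{2 g} = 2 g \frac{1}{2 g} = 1$)
$J{\left(P,x \right)} = -116$
$q{\left(-1990,\left(-7 - 17\right)^{2} \right)} - \left(\left(J{\left(32,-591 \right)} - 1034731\right) + M{\left(446 - -354 \right)}\right) = 1221 - \left(\left(-116 - 1034731\right) + 1\right) = 1221 - \left(-1034847 + 1\right) = 1221 - -1034846 = 1221 + 1034846 = 1036067$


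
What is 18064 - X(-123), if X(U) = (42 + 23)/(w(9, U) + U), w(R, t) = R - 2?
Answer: 2095489/116 ≈ 18065.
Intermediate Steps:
w(R, t) = -2 + R
X(U) = 65/(7 + U) (X(U) = (42 + 23)/((-2 + 9) + U) = 65/(7 + U))
18064 - X(-123) = 18064 - 65/(7 - 123) = 18064 - 65/(-116) = 18064 - 65*(-1)/116 = 18064 - 1*(-65/116) = 18064 + 65/116 = 2095489/116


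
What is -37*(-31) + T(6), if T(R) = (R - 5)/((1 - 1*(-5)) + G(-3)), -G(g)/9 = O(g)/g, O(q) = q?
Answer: 3440/3 ≈ 1146.7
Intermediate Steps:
G(g) = -9 (G(g) = -9*g/g = -9*1 = -9)
T(R) = 5/3 - R/3 (T(R) = (R - 5)/((1 - 1*(-5)) - 9) = (-5 + R)/((1 + 5) - 9) = (-5 + R)/(6 - 9) = (-5 + R)/(-3) = (-5 + R)*(-1/3) = 5/3 - R/3)
-37*(-31) + T(6) = -37*(-31) + (5/3 - 1/3*6) = 1147 + (5/3 - 2) = 1147 - 1/3 = 3440/3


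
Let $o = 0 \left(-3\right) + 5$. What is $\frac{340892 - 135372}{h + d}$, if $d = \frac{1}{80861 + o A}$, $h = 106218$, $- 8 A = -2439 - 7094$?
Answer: $\frac{71372266280}{36887015281} \approx 1.9349$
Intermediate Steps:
$A = \frac{9533}{8}$ ($A = - \frac{-2439 - 7094}{8} = \left(- \frac{1}{8}\right) \left(-9533\right) = \frac{9533}{8} \approx 1191.6$)
$o = 5$ ($o = 0 + 5 = 5$)
$d = \frac{8}{694553}$ ($d = \frac{1}{80861 + 5 \cdot \frac{9533}{8}} = \frac{1}{80861 + \frac{47665}{8}} = \frac{1}{\frac{694553}{8}} = \frac{8}{694553} \approx 1.1518 \cdot 10^{-5}$)
$\frac{340892 - 135372}{h + d} = \frac{340892 - 135372}{106218 + \frac{8}{694553}} = \frac{205520}{\frac{73774030562}{694553}} = 205520 \cdot \frac{694553}{73774030562} = \frac{71372266280}{36887015281}$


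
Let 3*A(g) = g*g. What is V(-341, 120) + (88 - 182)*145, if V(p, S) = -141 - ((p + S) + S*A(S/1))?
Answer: -589550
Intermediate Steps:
A(g) = g²/3 (A(g) = (g*g)/3 = g²/3)
V(p, S) = -141 - S - p - S³/3 (V(p, S) = -141 - ((p + S) + S*((S/1)²/3)) = -141 - ((S + p) + S*((S*1)²/3)) = -141 - ((S + p) + S*(S²/3)) = -141 - ((S + p) + S³/3) = -141 - (S + p + S³/3) = -141 + (-S - p - S³/3) = -141 - S - p - S³/3)
V(-341, 120) + (88 - 182)*145 = (-141 - 1*120 - 1*(-341) - ⅓*120³) + (88 - 182)*145 = (-141 - 120 + 341 - ⅓*1728000) - 94*145 = (-141 - 120 + 341 - 576000) - 13630 = -575920 - 13630 = -589550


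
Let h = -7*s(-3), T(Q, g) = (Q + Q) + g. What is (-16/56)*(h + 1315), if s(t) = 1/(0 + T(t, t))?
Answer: -23684/63 ≈ -375.94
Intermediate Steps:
T(Q, g) = g + 2*Q (T(Q, g) = 2*Q + g = g + 2*Q)
s(t) = 1/(3*t) (s(t) = 1/(0 + (t + 2*t)) = 1/(0 + 3*t) = 1/(3*t))
h = 7/9 (h = -7/(3*(-3)) = -7*(-1)/(3*3) = -7*(-⅑) = 7/9 ≈ 0.77778)
(-16/56)*(h + 1315) = (-16/56)*(7/9 + 1315) = -16*1/56*(11842/9) = -2/7*11842/9 = -23684/63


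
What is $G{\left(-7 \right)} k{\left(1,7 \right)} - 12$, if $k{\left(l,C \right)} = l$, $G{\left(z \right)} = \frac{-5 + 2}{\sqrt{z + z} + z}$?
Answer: $- \frac{35}{3} + \frac{i \sqrt{14}}{21} \approx -11.667 + 0.17817 i$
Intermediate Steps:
$G{\left(z \right)} = - \frac{3}{z + \sqrt{2} \sqrt{z}}$ ($G{\left(z \right)} = - \frac{3}{\sqrt{2 z} + z} = - \frac{3}{\sqrt{2} \sqrt{z} + z} = - \frac{3}{z + \sqrt{2} \sqrt{z}}$)
$G{\left(-7 \right)} k{\left(1,7 \right)} - 12 = - \frac{3}{-7 + \sqrt{2} \sqrt{-7}} \cdot 1 - 12 = - \frac{3}{-7 + \sqrt{2} i \sqrt{7}} \cdot 1 - 12 = - \frac{3}{-7 + i \sqrt{14}} \cdot 1 - 12 = - \frac{3}{-7 + i \sqrt{14}} - 12 = -12 - \frac{3}{-7 + i \sqrt{14}}$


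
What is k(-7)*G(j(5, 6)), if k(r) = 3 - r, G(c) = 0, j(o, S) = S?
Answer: 0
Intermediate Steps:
k(-7)*G(j(5, 6)) = (3 - 1*(-7))*0 = (3 + 7)*0 = 10*0 = 0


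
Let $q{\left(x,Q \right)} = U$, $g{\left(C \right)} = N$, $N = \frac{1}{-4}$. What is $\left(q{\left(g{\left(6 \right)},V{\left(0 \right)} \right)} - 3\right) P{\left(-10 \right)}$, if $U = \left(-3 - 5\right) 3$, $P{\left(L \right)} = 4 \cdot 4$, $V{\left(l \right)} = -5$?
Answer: $-432$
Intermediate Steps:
$P{\left(L \right)} = 16$
$N = - \frac{1}{4} \approx -0.25$
$g{\left(C \right)} = - \frac{1}{4}$
$U = -24$ ($U = \left(-8\right) 3 = -24$)
$q{\left(x,Q \right)} = -24$
$\left(q{\left(g{\left(6 \right)},V{\left(0 \right)} \right)} - 3\right) P{\left(-10 \right)} = \left(-24 - 3\right) 16 = \left(-27\right) 16 = -432$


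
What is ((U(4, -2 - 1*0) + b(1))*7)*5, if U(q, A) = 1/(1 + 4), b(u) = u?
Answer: 42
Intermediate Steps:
U(q, A) = ⅕ (U(q, A) = 1/5 = ⅕)
((U(4, -2 - 1*0) + b(1))*7)*5 = ((⅕ + 1)*7)*5 = ((6/5)*7)*5 = (42/5)*5 = 42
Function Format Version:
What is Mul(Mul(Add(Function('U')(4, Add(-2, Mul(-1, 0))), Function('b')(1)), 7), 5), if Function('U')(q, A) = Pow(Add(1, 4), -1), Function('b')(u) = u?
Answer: 42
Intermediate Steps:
Function('U')(q, A) = Rational(1, 5) (Function('U')(q, A) = Pow(5, -1) = Rational(1, 5))
Mul(Mul(Add(Function('U')(4, Add(-2, Mul(-1, 0))), Function('b')(1)), 7), 5) = Mul(Mul(Add(Rational(1, 5), 1), 7), 5) = Mul(Mul(Rational(6, 5), 7), 5) = Mul(Rational(42, 5), 5) = 42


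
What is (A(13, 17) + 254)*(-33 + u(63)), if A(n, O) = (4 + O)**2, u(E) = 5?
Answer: -19460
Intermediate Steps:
(A(13, 17) + 254)*(-33 + u(63)) = ((4 + 17)**2 + 254)*(-33 + 5) = (21**2 + 254)*(-28) = (441 + 254)*(-28) = 695*(-28) = -19460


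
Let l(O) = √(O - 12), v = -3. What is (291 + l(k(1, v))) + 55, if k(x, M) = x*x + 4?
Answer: 346 + I*√7 ≈ 346.0 + 2.6458*I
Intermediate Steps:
k(x, M) = 4 + x² (k(x, M) = x² + 4 = 4 + x²)
l(O) = √(-12 + O)
(291 + l(k(1, v))) + 55 = (291 + √(-12 + (4 + 1²))) + 55 = (291 + √(-12 + (4 + 1))) + 55 = (291 + √(-12 + 5)) + 55 = (291 + √(-7)) + 55 = (291 + I*√7) + 55 = 346 + I*√7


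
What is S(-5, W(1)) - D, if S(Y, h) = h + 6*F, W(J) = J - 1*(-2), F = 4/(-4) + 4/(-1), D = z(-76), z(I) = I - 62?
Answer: 111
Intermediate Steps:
z(I) = -62 + I
D = -138 (D = -62 - 76 = -138)
F = -5 (F = 4*(-1/4) + 4*(-1) = -1 - 4 = -5)
W(J) = 2 + J (W(J) = J + 2 = 2 + J)
S(Y, h) = -30 + h (S(Y, h) = h + 6*(-5) = h - 30 = -30 + h)
S(-5, W(1)) - D = (-30 + (2 + 1)) - 1*(-138) = (-30 + 3) + 138 = -27 + 138 = 111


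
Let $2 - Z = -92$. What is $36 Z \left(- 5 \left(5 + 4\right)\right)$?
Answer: $-152280$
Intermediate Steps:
$Z = 94$ ($Z = 2 - -92 = 2 + 92 = 94$)
$36 Z \left(- 5 \left(5 + 4\right)\right) = 36 \cdot 94 \left(- 5 \left(5 + 4\right)\right) = 3384 \left(\left(-5\right) 9\right) = 3384 \left(-45\right) = -152280$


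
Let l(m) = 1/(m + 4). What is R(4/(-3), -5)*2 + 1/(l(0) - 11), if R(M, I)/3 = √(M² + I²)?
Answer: -4/43 + 2*√241 ≈ 30.955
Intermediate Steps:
l(m) = 1/(4 + m)
R(M, I) = 3*√(I² + M²) (R(M, I) = 3*√(M² + I²) = 3*√(I² + M²))
R(4/(-3), -5)*2 + 1/(l(0) - 11) = (3*√((-5)² + (4/(-3))²))*2 + 1/(1/(4 + 0) - 11) = (3*√(25 + (4*(-⅓))²))*2 + 1/(1/4 - 11) = (3*√(25 + (-4/3)²))*2 + 1/(¼ - 11) = (3*√(25 + 16/9))*2 + 1/(-43/4) = (3*√(241/9))*2 - 4/43 = (3*(√241/3))*2 - 4/43 = √241*2 - 4/43 = 2*√241 - 4/43 = -4/43 + 2*√241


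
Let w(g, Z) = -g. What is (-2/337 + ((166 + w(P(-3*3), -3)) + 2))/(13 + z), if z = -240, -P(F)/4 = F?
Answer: -44482/76499 ≈ -0.58147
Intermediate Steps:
P(F) = -4*F
(-2/337 + ((166 + w(P(-3*3), -3)) + 2))/(13 + z) = (-2/337 + ((166 - (-4)*(-3*3)) + 2))/(13 - 240) = (-2*1/337 + ((166 - (-4)*(-9)) + 2))/(-227) = (-2/337 + ((166 - 1*36) + 2))*(-1/227) = (-2/337 + ((166 - 36) + 2))*(-1/227) = (-2/337 + (130 + 2))*(-1/227) = (-2/337 + 132)*(-1/227) = (44482/337)*(-1/227) = -44482/76499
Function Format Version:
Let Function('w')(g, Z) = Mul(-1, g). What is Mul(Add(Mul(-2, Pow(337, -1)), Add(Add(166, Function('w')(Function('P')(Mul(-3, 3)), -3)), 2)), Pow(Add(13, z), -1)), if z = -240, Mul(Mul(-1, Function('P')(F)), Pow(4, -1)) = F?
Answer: Rational(-44482, 76499) ≈ -0.58147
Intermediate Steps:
Function('P')(F) = Mul(-4, F)
Mul(Add(Mul(-2, Pow(337, -1)), Add(Add(166, Function('w')(Function('P')(Mul(-3, 3)), -3)), 2)), Pow(Add(13, z), -1)) = Mul(Add(Mul(-2, Pow(337, -1)), Add(Add(166, Mul(-1, Mul(-4, Mul(-3, 3)))), 2)), Pow(Add(13, -240), -1)) = Mul(Add(Mul(-2, Rational(1, 337)), Add(Add(166, Mul(-1, Mul(-4, -9))), 2)), Pow(-227, -1)) = Mul(Add(Rational(-2, 337), Add(Add(166, Mul(-1, 36)), 2)), Rational(-1, 227)) = Mul(Add(Rational(-2, 337), Add(Add(166, -36), 2)), Rational(-1, 227)) = Mul(Add(Rational(-2, 337), Add(130, 2)), Rational(-1, 227)) = Mul(Add(Rational(-2, 337), 132), Rational(-1, 227)) = Mul(Rational(44482, 337), Rational(-1, 227)) = Rational(-44482, 76499)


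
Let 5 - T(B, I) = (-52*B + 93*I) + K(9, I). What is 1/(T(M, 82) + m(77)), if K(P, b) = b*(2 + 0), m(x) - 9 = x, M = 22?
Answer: -1/6555 ≈ -0.00015256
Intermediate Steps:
m(x) = 9 + x
K(P, b) = 2*b (K(P, b) = b*2 = 2*b)
T(B, I) = 5 - 95*I + 52*B (T(B, I) = 5 - ((-52*B + 93*I) + 2*I) = 5 - (-52*B + 95*I) = 5 + (-95*I + 52*B) = 5 - 95*I + 52*B)
1/(T(M, 82) + m(77)) = 1/((5 - 95*82 + 52*22) + (9 + 77)) = 1/((5 - 7790 + 1144) + 86) = 1/(-6641 + 86) = 1/(-6555) = -1/6555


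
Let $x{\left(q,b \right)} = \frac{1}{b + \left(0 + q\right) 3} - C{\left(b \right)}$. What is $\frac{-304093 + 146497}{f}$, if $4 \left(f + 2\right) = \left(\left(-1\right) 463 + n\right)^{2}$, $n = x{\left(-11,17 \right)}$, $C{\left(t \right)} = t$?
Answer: $- \frac{7016448}{2565031} \approx -2.7354$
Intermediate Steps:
$x{\left(q,b \right)} = \frac{1}{b + 3 q} - b$ ($x{\left(q,b \right)} = \frac{1}{b + \left(0 + q\right) 3} - b = \frac{1}{b + q 3} - b = \frac{1}{b + 3 q} - b$)
$n = - \frac{273}{16}$ ($n = \frac{1 - 17^{2} - 51 \left(-11\right)}{17 + 3 \left(-11\right)} = \frac{1 - 289 + 561}{17 - 33} = \frac{1 - 289 + 561}{-16} = \left(- \frac{1}{16}\right) 273 = - \frac{273}{16} \approx -17.063$)
$f = \frac{58995713}{1024}$ ($f = -2 + \frac{\left(\left(-1\right) 463 - \frac{273}{16}\right)^{2}}{4} = -2 + \frac{\left(-463 - \frac{273}{16}\right)^{2}}{4} = -2 + \frac{\left(- \frac{7681}{16}\right)^{2}}{4} = -2 + \frac{1}{4} \cdot \frac{58997761}{256} = -2 + \frac{58997761}{1024} = \frac{58995713}{1024} \approx 57613.0$)
$\frac{-304093 + 146497}{f} = \frac{-304093 + 146497}{\frac{58995713}{1024}} = \left(-157596\right) \frac{1024}{58995713} = - \frac{7016448}{2565031}$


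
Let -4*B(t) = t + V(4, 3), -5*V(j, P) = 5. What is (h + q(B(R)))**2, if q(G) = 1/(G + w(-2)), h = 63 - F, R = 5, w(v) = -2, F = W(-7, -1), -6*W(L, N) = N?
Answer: 15625/4 ≈ 3906.3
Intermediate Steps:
W(L, N) = -N/6
F = 1/6 (F = -1/6*(-1) = 1/6 ≈ 0.16667)
V(j, P) = -1 (V(j, P) = -1/5*5 = -1)
B(t) = 1/4 - t/4 (B(t) = -(t - 1)/4 = -(-1 + t)/4 = 1/4 - t/4)
h = 377/6 (h = 63 - 1*1/6 = 63 - 1/6 = 377/6 ≈ 62.833)
q(G) = 1/(-2 + G) (q(G) = 1/(G - 2) = 1/(-2 + G))
(h + q(B(R)))**2 = (377/6 + 1/(-2 + (1/4 - 1/4*5)))**2 = (377/6 + 1/(-2 + (1/4 - 5/4)))**2 = (377/6 + 1/(-2 - 1))**2 = (377/6 + 1/(-3))**2 = (377/6 - 1/3)**2 = (125/2)**2 = 15625/4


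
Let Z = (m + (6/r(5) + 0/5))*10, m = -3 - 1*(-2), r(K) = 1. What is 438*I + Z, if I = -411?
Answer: -179968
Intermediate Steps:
m = -1 (m = -3 + 2 = -1)
Z = 50 (Z = (-1 + (6/1 + 0/5))*10 = (-1 + (6*1 + 0*(⅕)))*10 = (-1 + (6 + 0))*10 = (-1 + 6)*10 = 5*10 = 50)
438*I + Z = 438*(-411) + 50 = -180018 + 50 = -179968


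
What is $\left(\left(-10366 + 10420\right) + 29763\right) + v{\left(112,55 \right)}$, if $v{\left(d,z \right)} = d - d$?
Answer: $29817$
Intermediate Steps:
$v{\left(d,z \right)} = 0$
$\left(\left(-10366 + 10420\right) + 29763\right) + v{\left(112,55 \right)} = \left(\left(-10366 + 10420\right) + 29763\right) + 0 = \left(54 + 29763\right) + 0 = 29817 + 0 = 29817$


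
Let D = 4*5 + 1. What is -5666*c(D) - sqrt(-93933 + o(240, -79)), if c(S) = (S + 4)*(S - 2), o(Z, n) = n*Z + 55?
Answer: -2691350 - I*sqrt(112838) ≈ -2.6914e+6 - 335.91*I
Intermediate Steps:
o(Z, n) = 55 + Z*n (o(Z, n) = Z*n + 55 = 55 + Z*n)
D = 21 (D = 20 + 1 = 21)
c(S) = (-2 + S)*(4 + S) (c(S) = (4 + S)*(-2 + S) = (-2 + S)*(4 + S))
-5666*c(D) - sqrt(-93933 + o(240, -79)) = -5666*(-8 + 21**2 + 2*21) - sqrt(-93933 + (55 + 240*(-79))) = -5666*(-8 + 441 + 42) - sqrt(-93933 + (55 - 18960)) = -5666*475 - sqrt(-93933 - 18905) = -2691350 - sqrt(-112838) = -2691350 - I*sqrt(112838)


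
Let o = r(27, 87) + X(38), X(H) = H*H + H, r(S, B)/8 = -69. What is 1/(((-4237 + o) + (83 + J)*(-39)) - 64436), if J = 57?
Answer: -1/73203 ≈ -1.3661e-5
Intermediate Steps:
r(S, B) = -552 (r(S, B) = 8*(-69) = -552)
X(H) = H + H² (X(H) = H² + H = H + H²)
o = 930 (o = -552 + 38*(1 + 38) = -552 + 38*39 = -552 + 1482 = 930)
1/(((-4237 + o) + (83 + J)*(-39)) - 64436) = 1/(((-4237 + 930) + (83 + 57)*(-39)) - 64436) = 1/((-3307 + 140*(-39)) - 64436) = 1/((-3307 - 5460) - 64436) = 1/(-8767 - 64436) = 1/(-73203) = -1/73203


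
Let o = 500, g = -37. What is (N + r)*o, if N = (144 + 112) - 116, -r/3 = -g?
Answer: 14500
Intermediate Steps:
r = -111 (r = -(-3)*(-37) = -3*37 = -111)
N = 140 (N = 256 - 116 = 140)
(N + r)*o = (140 - 111)*500 = 29*500 = 14500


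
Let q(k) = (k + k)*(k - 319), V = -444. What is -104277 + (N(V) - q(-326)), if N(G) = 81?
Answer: -524736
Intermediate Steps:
q(k) = 2*k*(-319 + k) (q(k) = (2*k)*(-319 + k) = 2*k*(-319 + k))
-104277 + (N(V) - q(-326)) = -104277 + (81 - 2*(-326)*(-319 - 326)) = -104277 + (81 - 2*(-326)*(-645)) = -104277 + (81 - 1*420540) = -104277 + (81 - 420540) = -104277 - 420459 = -524736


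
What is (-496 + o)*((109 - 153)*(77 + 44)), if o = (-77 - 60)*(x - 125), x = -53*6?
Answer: -320478180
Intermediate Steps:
x = -318
o = 60691 (o = (-77 - 60)*(-318 - 125) = -137*(-443) = 60691)
(-496 + o)*((109 - 153)*(77 + 44)) = (-496 + 60691)*((109 - 153)*(77 + 44)) = 60195*(-44*121) = 60195*(-5324) = -320478180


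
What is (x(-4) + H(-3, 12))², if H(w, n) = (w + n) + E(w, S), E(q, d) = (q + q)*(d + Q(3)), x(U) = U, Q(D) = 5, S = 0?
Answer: 625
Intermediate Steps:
E(q, d) = 2*q*(5 + d) (E(q, d) = (q + q)*(d + 5) = (2*q)*(5 + d) = 2*q*(5 + d))
H(w, n) = n + 11*w (H(w, n) = (w + n) + 2*w*(5 + 0) = (n + w) + 2*w*5 = (n + w) + 10*w = n + 11*w)
(x(-4) + H(-3, 12))² = (-4 + (12 + 11*(-3)))² = (-4 + (12 - 33))² = (-4 - 21)² = (-25)² = 625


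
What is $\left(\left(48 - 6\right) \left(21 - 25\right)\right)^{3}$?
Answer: $-4741632$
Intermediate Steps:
$\left(\left(48 - 6\right) \left(21 - 25\right)\right)^{3} = \left(42 \left(-4\right)\right)^{3} = \left(-168\right)^{3} = -4741632$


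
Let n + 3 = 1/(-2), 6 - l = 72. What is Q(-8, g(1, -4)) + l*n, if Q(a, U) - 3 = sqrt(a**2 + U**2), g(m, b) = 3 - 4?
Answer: 234 + sqrt(65) ≈ 242.06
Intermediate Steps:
l = -66 (l = 6 - 1*72 = 6 - 72 = -66)
n = -7/2 (n = -3 + 1/(-2) = -3 - 1/2 = -7/2 ≈ -3.5000)
g(m, b) = -1
Q(a, U) = 3 + sqrt(U**2 + a**2) (Q(a, U) = 3 + sqrt(a**2 + U**2) = 3 + sqrt(U**2 + a**2))
Q(-8, g(1, -4)) + l*n = (3 + sqrt((-1)**2 + (-8)**2)) - 66*(-7/2) = (3 + sqrt(1 + 64)) + 231 = (3 + sqrt(65)) + 231 = 234 + sqrt(65)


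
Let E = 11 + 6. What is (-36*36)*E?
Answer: -22032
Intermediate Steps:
E = 17
(-36*36)*E = -36*36*17 = -1296*17 = -22032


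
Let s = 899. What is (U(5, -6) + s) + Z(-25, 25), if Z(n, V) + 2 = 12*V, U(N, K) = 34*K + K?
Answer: 987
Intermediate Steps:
U(N, K) = 35*K
Z(n, V) = -2 + 12*V
(U(5, -6) + s) + Z(-25, 25) = (35*(-6) + 899) + (-2 + 12*25) = (-210 + 899) + (-2 + 300) = 689 + 298 = 987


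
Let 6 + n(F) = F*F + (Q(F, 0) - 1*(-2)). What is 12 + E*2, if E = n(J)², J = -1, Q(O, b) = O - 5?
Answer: 174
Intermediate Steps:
Q(O, b) = -5 + O
n(F) = -9 + F + F² (n(F) = -6 + (F*F + ((-5 + F) - 1*(-2))) = -6 + (F² + ((-5 + F) + 2)) = -6 + (F² + (-3 + F)) = -6 + (-3 + F + F²) = -9 + F + F²)
E = 81 (E = (-9 - 1 + (-1)²)² = (-9 - 1 + 1)² = (-9)² = 81)
12 + E*2 = 12 + 81*2 = 12 + 162 = 174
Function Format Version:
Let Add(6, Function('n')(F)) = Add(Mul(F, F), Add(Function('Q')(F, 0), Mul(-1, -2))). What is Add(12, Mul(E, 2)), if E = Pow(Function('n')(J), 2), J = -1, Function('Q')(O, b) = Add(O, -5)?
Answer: 174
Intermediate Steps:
Function('Q')(O, b) = Add(-5, O)
Function('n')(F) = Add(-9, F, Pow(F, 2)) (Function('n')(F) = Add(-6, Add(Mul(F, F), Add(Add(-5, F), Mul(-1, -2)))) = Add(-6, Add(Pow(F, 2), Add(Add(-5, F), 2))) = Add(-6, Add(Pow(F, 2), Add(-3, F))) = Add(-6, Add(-3, F, Pow(F, 2))) = Add(-9, F, Pow(F, 2)))
E = 81 (E = Pow(Add(-9, -1, Pow(-1, 2)), 2) = Pow(Add(-9, -1, 1), 2) = Pow(-9, 2) = 81)
Add(12, Mul(E, 2)) = Add(12, Mul(81, 2)) = Add(12, 162) = 174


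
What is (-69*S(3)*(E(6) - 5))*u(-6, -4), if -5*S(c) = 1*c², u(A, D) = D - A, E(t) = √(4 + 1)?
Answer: -1242 + 1242*√5/5 ≈ -686.56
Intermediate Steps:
E(t) = √5
S(c) = -c²/5
(-69*S(3)*(E(6) - 5))*u(-6, -4) = (-69*(-⅕*3²)*(√5 - 5))*(-4 - 1*(-6)) = (-69*(-⅕*9)*(-5 + √5))*(-4 + 6) = -(-621)*(-5 + √5)/5*2 = -69*(9 - 9*√5/5)*2 = (-621 + 621*√5/5)*2 = -1242 + 1242*√5/5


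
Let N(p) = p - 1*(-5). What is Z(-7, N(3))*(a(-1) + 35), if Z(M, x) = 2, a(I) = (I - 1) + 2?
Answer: 70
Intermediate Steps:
N(p) = 5 + p (N(p) = p + 5 = 5 + p)
a(I) = 1 + I (a(I) = (-1 + I) + 2 = 1 + I)
Z(-7, N(3))*(a(-1) + 35) = 2*((1 - 1) + 35) = 2*(0 + 35) = 2*35 = 70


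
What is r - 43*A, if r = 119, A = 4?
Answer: -53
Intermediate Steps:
r - 43*A = 119 - 43*4 = 119 - 172 = -53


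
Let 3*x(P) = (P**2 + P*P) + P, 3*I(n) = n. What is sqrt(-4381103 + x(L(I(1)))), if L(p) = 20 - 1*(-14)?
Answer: 11*I*sqrt(36201) ≈ 2092.9*I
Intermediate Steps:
I(n) = n/3
L(p) = 34 (L(p) = 20 + 14 = 34)
x(P) = P/3 + 2*P**2/3 (x(P) = ((P**2 + P*P) + P)/3 = ((P**2 + P**2) + P)/3 = (2*P**2 + P)/3 = (P + 2*P**2)/3 = P/3 + 2*P**2/3)
sqrt(-4381103 + x(L(I(1)))) = sqrt(-4381103 + (1/3)*34*(1 + 2*34)) = sqrt(-4381103 + (1/3)*34*(1 + 68)) = sqrt(-4381103 + (1/3)*34*69) = sqrt(-4381103 + 782) = sqrt(-4380321) = 11*I*sqrt(36201)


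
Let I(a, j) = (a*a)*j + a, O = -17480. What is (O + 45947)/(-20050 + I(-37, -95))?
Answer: -28467/150142 ≈ -0.18960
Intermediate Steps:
I(a, j) = a + j*a² (I(a, j) = a²*j + a = j*a² + a = a + j*a²)
(O + 45947)/(-20050 + I(-37, -95)) = (-17480 + 45947)/(-20050 - 37*(1 - 37*(-95))) = 28467/(-20050 - 37*(1 + 3515)) = 28467/(-20050 - 37*3516) = 28467/(-20050 - 130092) = 28467/(-150142) = 28467*(-1/150142) = -28467/150142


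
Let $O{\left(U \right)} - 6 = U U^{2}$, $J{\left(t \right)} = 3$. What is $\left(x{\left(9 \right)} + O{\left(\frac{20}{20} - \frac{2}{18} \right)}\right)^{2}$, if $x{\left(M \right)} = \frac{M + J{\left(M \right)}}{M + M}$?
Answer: $\frac{28858384}{531441} \approx 54.302$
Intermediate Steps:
$O{\left(U \right)} = 6 + U^{3}$ ($O{\left(U \right)} = 6 + U U^{2} = 6 + U^{3}$)
$x{\left(M \right)} = \frac{3 + M}{2 M}$ ($x{\left(M \right)} = \frac{M + 3}{M + M} = \frac{3 + M}{2 M}$)
$\left(x{\left(9 \right)} + O{\left(\frac{20}{20} - \frac{2}{18} \right)}\right)^{2} = \left(\frac{3 + 9}{2 \cdot 9} + \left(6 + \left(\frac{20}{20} - \frac{2}{18}\right)^{3}\right)\right)^{2} = \left(\frac{1}{2} \cdot \frac{1}{9} \cdot 12 + \left(6 + \left(20 \cdot \frac{1}{20} - \frac{1}{9}\right)^{3}\right)\right)^{2} = \left(\frac{2}{3} + \left(6 + \left(1 - \frac{1}{9}\right)^{3}\right)\right)^{2} = \left(\frac{2}{3} + \left(6 + \left(\frac{8}{9}\right)^{3}\right)\right)^{2} = \left(\frac{2}{3} + \left(6 + \frac{512}{729}\right)\right)^{2} = \left(\frac{2}{3} + \frac{4886}{729}\right)^{2} = \left(\frac{5372}{729}\right)^{2} = \frac{28858384}{531441}$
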